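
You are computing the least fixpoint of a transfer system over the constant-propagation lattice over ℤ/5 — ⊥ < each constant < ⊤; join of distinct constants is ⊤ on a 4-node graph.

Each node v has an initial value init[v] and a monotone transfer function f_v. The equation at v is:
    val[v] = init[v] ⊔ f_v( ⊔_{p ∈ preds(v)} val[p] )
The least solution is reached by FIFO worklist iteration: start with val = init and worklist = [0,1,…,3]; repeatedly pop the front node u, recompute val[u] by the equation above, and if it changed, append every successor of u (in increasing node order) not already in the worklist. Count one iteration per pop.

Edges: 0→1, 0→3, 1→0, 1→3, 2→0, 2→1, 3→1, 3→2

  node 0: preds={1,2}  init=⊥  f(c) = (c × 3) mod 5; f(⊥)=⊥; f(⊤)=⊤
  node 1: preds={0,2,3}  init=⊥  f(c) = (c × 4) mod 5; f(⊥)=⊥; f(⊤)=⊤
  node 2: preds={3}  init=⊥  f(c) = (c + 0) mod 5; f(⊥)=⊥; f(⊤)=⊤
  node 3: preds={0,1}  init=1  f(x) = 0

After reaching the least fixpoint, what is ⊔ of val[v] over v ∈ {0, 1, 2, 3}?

Worklist (10 pops):
  #1 pop 0: in=⊥ → ⊥ (no change)
  #2 pop 1: in=1 → 4 (was ⊥); enqueue [0]
  #3 pop 2: in=1 → 1 (was ⊥); enqueue [1]
  #4 pop 3: in=4 → ⊤ (was 1); enqueue [2]
  #5 pop 0: in=⊤ → ⊤ (was ⊥); enqueue [3]
  #6 pop 1: in=⊤ → ⊤ (was 4); enqueue [0]
  #7 pop 2: in=⊤ → ⊤ (was 1); enqueue [1]
  #8 pop 3: in=⊤ → ⊤ (no change)
  #9 pop 0: in=⊤ → ⊤ (no change)
  #10 pop 1: in=⊤ → ⊤ (no change)

Fixpoint:
  val[0] = ⊤
  val[1] = ⊤
  val[2] = ⊤
  val[3] = ⊤

⊤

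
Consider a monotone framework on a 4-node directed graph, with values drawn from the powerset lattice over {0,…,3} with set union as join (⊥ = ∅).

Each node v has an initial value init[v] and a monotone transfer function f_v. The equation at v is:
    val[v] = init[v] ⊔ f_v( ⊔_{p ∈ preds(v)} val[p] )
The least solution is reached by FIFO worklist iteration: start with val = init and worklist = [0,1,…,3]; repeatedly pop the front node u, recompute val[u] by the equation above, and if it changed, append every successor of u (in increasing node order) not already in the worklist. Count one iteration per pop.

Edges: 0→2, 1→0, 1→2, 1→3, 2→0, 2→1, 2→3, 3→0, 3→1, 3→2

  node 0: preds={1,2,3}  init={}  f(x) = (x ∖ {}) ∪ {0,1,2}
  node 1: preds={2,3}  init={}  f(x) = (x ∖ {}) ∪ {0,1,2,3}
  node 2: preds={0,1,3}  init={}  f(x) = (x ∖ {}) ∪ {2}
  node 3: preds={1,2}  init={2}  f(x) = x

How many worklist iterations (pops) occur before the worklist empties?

Trace (7 dequeues):
  [1] u=0 | in {2} | out {0,1,2} | prev {} | push {}
  [2] u=1 | in {2} | out {0,1,2,3} | prev {} | push {0}
  [3] u=2 | in {0,1,2,3} | out {0,1,2,3} | prev {} | push {1}
  [4] u=3 | in {0,1,2,3} | out {0,1,2,3} | prev {2} | push {2}
  [5] u=0 | in {0,1,2,3} | out {0,1,2,3} | prev {0,1,2} | push {}
  [6] u=1 | in {0,1,2,3} | out {0,1,2,3} | ==
  [7] u=2 | in {0,1,2,3} | out {0,1,2,3} | ==

Converged values:
  [0] {0,1,2,3}
  [1] {0,1,2,3}
  [2] {0,1,2,3}
  [3] {0,1,2,3}

7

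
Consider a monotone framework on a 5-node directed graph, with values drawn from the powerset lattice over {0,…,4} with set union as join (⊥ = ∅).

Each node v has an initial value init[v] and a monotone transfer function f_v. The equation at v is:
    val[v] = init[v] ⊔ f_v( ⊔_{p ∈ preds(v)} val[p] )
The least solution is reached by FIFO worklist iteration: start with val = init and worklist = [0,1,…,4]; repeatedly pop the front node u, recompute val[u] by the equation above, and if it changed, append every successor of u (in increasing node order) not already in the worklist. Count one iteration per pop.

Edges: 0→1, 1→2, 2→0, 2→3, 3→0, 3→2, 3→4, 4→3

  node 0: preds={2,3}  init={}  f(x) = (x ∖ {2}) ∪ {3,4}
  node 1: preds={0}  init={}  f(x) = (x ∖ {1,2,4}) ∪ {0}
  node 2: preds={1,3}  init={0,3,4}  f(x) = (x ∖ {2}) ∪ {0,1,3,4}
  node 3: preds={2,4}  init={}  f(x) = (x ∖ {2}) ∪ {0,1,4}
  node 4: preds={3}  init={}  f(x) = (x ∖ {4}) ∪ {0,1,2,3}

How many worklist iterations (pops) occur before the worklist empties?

Trace (9 dequeues):
  [1] u=0 | in {0,3,4} | out {0,3,4} | prev {} | push {}
  [2] u=1 | in {0,3,4} | out {0,3} | prev {} | push {}
  [3] u=2 | in {0,3} | out {0,1,3,4} | prev {0,3,4} | push {0}
  [4] u=3 | in {0,1,3,4} | out {0,1,3,4} | prev {} | push {2}
  [5] u=4 | in {0,1,3,4} | out {0,1,2,3} | prev {} | push {3}
  [6] u=0 | in {0,1,3,4} | out {0,1,3,4} | prev {0,3,4} | push {1}
  [7] u=2 | in {0,1,3,4} | out {0,1,3,4} | ==
  [8] u=3 | in {0,1,2,3,4} | out {0,1,3,4} | ==
  [9] u=1 | in {0,1,3,4} | out {0,3} | ==

Converged values:
  [0] {0,1,3,4}
  [1] {0,3}
  [2] {0,1,3,4}
  [3] {0,1,3,4}
  [4] {0,1,2,3}

9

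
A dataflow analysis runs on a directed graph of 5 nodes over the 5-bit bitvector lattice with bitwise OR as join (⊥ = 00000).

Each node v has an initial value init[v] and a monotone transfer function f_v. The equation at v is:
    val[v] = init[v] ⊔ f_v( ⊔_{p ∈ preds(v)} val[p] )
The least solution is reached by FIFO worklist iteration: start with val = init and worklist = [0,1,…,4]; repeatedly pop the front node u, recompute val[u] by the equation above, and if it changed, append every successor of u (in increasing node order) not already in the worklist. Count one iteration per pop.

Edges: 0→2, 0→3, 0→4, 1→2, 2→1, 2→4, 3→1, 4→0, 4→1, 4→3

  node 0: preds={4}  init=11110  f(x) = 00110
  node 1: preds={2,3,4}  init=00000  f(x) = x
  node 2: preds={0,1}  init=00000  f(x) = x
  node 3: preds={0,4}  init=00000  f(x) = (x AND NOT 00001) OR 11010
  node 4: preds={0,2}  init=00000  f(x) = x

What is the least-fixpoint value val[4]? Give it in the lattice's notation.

Trace (9 dequeues):
  [1] u=0 | in 00000 | out 11110 | ==
  [2] u=1 | in 00000 | out 00000 | ==
  [3] u=2 | in 11110 | out 11110 | prev 00000 | push {1}
  [4] u=3 | in 11110 | out 11110 | prev 00000 | push {}
  [5] u=4 | in 11110 | out 11110 | prev 00000 | push {0,3}
  [6] u=1 | in 11110 | out 11110 | prev 00000 | push {2}
  [7] u=0 | in 11110 | out 11110 | ==
  [8] u=3 | in 11110 | out 11110 | ==
  [9] u=2 | in 11110 | out 11110 | ==

Converged values:
  [0] 11110
  [1] 11110
  [2] 11110
  [3] 11110
  [4] 11110

11110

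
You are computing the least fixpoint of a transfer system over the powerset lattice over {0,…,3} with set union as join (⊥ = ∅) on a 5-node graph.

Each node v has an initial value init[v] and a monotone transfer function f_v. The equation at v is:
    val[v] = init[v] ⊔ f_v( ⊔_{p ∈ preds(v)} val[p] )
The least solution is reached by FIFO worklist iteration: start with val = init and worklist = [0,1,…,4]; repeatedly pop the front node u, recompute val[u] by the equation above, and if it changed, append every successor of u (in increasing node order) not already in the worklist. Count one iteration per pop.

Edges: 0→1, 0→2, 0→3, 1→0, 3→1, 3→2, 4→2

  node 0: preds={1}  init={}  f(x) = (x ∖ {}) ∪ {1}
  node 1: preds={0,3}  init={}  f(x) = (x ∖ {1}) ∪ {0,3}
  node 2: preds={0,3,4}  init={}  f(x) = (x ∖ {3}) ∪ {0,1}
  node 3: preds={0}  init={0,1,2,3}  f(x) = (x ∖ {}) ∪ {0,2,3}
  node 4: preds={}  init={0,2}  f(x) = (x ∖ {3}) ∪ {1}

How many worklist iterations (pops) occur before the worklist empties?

Worklist (9 pops):
  #1 pop 0: in={} → {1} (was {}); enqueue []
  #2 pop 1: in={0,1,2,3} → {0,2,3} (was {}); enqueue [0]
  #3 pop 2: in={0,1,2,3} → {0,1,2} (was {}); enqueue []
  #4 pop 3: in={1} → {0,1,2,3} (no change)
  #5 pop 4: in={} → {0,1,2} (was {0,2}); enqueue [2]
  #6 pop 0: in={0,2,3} → {0,1,2,3} (was {1}); enqueue [1,3]
  #7 pop 2: in={0,1,2,3} → {0,1,2} (no change)
  #8 pop 1: in={0,1,2,3} → {0,2,3} (no change)
  #9 pop 3: in={0,1,2,3} → {0,1,2,3} (no change)

Fixpoint:
  val[0] = {0,1,2,3}
  val[1] = {0,2,3}
  val[2] = {0,1,2}
  val[3] = {0,1,2,3}
  val[4] = {0,1,2}

9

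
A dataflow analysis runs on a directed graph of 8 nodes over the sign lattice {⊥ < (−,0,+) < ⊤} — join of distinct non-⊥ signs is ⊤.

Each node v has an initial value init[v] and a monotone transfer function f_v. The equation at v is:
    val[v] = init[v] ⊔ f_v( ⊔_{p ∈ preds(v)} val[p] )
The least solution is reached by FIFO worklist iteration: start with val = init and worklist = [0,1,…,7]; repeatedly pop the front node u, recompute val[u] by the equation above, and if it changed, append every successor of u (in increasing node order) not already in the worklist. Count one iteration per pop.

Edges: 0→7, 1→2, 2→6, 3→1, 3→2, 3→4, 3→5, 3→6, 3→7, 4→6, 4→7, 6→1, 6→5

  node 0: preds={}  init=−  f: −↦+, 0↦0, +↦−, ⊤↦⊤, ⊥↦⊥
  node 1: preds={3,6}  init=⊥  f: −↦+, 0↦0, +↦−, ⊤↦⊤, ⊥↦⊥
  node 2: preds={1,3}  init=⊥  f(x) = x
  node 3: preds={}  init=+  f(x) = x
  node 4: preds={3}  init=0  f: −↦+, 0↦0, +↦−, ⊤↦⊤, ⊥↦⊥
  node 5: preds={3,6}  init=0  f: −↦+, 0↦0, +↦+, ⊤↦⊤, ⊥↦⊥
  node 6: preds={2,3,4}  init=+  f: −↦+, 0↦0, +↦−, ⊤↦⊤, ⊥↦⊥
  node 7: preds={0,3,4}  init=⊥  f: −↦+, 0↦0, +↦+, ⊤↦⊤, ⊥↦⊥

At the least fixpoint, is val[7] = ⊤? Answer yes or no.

Worklist (11 pops):
  #1 pop 0: in=⊥ → − (no change)
  #2 pop 1: in=+ → − (was ⊥); enqueue []
  #3 pop 2: in=⊤ → ⊤ (was ⊥); enqueue []
  #4 pop 3: in=⊥ → + (no change)
  #5 pop 4: in=+ → ⊤ (was 0); enqueue []
  #6 pop 5: in=+ → ⊤ (was 0); enqueue []
  #7 pop 6: in=⊤ → ⊤ (was +); enqueue [1,5]
  #8 pop 7: in=⊤ → ⊤ (was ⊥); enqueue []
  #9 pop 1: in=⊤ → ⊤ (was −); enqueue [2]
  #10 pop 5: in=⊤ → ⊤ (no change)
  #11 pop 2: in=⊤ → ⊤ (no change)

Fixpoint:
  val[0] = −
  val[1] = ⊤
  val[2] = ⊤
  val[3] = +
  val[4] = ⊤
  val[5] = ⊤
  val[6] = ⊤
  val[7] = ⊤

yes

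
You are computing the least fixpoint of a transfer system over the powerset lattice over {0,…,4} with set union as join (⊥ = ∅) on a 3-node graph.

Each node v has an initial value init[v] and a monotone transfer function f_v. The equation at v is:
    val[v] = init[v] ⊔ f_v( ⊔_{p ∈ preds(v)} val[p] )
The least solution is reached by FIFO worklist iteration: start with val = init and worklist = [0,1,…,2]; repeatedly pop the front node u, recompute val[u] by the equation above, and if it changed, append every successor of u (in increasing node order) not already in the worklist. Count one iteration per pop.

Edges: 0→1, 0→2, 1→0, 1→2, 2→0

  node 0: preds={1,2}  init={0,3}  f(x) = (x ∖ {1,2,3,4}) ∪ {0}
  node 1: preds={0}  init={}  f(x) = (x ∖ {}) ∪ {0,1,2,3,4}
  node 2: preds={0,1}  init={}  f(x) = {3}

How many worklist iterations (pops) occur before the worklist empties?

Worklist (4 pops):
  #1 pop 0: in={} → {0,3} (no change)
  #2 pop 1: in={0,3} → {0,1,2,3,4} (was {}); enqueue [0]
  #3 pop 2: in={0,1,2,3,4} → {3} (was {}); enqueue []
  #4 pop 0: in={0,1,2,3,4} → {0,3} (no change)

Fixpoint:
  val[0] = {0,3}
  val[1] = {0,1,2,3,4}
  val[2] = {3}

4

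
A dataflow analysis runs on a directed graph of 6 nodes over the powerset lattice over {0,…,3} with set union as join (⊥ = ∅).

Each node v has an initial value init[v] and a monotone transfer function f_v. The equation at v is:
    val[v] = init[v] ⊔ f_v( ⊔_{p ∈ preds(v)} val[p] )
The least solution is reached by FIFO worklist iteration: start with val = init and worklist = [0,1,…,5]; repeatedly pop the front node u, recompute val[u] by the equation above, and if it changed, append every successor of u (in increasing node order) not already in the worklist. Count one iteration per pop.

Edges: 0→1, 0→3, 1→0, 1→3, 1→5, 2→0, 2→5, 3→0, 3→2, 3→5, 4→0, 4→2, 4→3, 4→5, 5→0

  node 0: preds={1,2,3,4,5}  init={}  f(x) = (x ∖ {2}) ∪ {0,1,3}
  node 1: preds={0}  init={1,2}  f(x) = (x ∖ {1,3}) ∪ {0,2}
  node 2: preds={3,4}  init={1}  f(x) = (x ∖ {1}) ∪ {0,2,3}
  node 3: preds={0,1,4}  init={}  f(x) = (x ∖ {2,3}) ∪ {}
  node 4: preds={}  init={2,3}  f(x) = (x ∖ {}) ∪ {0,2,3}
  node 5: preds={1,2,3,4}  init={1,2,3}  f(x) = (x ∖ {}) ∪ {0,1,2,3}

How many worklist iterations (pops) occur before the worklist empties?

Iteration log — 9 steps:
  step 1. node 0  ⊔preds={1,2,3}  new={0,1,3}  old={}  +wl: 
  step 2. node 1  ⊔preds={0,1,3}  new={0,1,2}  old={1,2}  +wl: 0
  step 3. node 2  ⊔preds={2,3}  new={0,1,2,3}  old={1}  +wl: 
  step 4. node 3  ⊔preds={0,1,2,3}  new={0,1}  old={}  +wl: 2
  step 5. node 4  ⊔preds={}  new={0,2,3}  old={2,3}  +wl: 3
  step 6. node 5  ⊔preds={0,1,2,3}  new={0,1,2,3}  old={1,2,3}  +wl: 
  step 7. node 0  ⊔preds={0,1,2,3}  new={0,1,3}  stable
  step 8. node 2  ⊔preds={0,1,2,3}  new={0,1,2,3}  stable
  step 9. node 3  ⊔preds={0,1,2,3}  new={0,1}  stable

Least fixpoint reached:
  node 0: {0,1,3}
  node 1: {0,1,2}
  node 2: {0,1,2,3}
  node 3: {0,1}
  node 4: {0,2,3}
  node 5: {0,1,2,3}

9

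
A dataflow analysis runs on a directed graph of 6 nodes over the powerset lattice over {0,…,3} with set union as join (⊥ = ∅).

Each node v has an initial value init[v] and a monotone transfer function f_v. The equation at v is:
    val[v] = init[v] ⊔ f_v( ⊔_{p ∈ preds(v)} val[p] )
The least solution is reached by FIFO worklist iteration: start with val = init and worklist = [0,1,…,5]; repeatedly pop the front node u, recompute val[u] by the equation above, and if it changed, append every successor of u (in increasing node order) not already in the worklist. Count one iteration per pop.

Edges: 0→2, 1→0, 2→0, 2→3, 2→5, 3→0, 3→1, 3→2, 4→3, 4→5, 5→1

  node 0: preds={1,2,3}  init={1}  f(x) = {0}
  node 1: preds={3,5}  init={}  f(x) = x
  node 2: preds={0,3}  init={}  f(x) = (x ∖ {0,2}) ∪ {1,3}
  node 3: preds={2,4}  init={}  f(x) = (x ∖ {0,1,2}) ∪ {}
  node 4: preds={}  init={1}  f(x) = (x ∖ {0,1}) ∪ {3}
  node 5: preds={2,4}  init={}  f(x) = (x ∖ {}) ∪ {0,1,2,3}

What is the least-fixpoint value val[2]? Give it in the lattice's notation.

{1,3}

Trace (11 dequeues):
  [1] u=0 | in {} | out {0,1} | prev {1} | push {}
  [2] u=1 | in {} | out {} | ==
  [3] u=2 | in {0,1} | out {1,3} | prev {} | push {0}
  [4] u=3 | in {1,3} | out {3} | prev {} | push {1,2}
  [5] u=4 | in {} | out {1,3} | prev {1} | push {3}
  [6] u=5 | in {1,3} | out {0,1,2,3} | prev {} | push {}
  [7] u=0 | in {1,3} | out {0,1} | ==
  [8] u=1 | in {0,1,2,3} | out {0,1,2,3} | prev {} | push {0}
  [9] u=2 | in {0,1,3} | out {1,3} | ==
  [10] u=3 | in {1,3} | out {3} | ==
  [11] u=0 | in {0,1,2,3} | out {0,1} | ==

Converged values:
  [0] {0,1}
  [1] {0,1,2,3}
  [2] {1,3}
  [3] {3}
  [4] {1,3}
  [5] {0,1,2,3}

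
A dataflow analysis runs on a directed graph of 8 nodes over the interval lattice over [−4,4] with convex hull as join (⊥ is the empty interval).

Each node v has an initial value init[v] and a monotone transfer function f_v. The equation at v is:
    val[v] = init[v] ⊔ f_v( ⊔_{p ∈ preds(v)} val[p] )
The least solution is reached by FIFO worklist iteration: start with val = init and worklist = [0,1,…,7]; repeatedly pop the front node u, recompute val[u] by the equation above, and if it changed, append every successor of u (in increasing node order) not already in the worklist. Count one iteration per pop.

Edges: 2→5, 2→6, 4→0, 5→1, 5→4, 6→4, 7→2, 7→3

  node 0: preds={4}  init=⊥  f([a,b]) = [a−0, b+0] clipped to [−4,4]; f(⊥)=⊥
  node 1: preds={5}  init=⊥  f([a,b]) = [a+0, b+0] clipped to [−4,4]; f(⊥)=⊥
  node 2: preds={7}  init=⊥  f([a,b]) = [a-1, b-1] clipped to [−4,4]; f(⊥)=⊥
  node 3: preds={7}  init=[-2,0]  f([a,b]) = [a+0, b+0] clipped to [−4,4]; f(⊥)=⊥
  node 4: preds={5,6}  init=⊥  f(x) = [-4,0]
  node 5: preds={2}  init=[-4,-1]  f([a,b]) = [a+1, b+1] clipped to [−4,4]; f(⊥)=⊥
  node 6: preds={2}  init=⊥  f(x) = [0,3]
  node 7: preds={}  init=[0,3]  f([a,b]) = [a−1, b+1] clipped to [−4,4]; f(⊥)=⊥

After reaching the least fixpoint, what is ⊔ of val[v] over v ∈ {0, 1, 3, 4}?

[-4,3]

Trace (11 dequeues):
  [1] u=0 | in ⊥ | out ⊥ | ==
  [2] u=1 | in [-4,-1] | out [-4,-1] | prev ⊥ | push {}
  [3] u=2 | in [0,3] | out [-1,2] | prev ⊥ | push {}
  [4] u=3 | in [0,3] | out [-2,3] | prev [-2,0] | push {}
  [5] u=4 | in [-4,-1] | out [-4,0] | prev ⊥ | push {0}
  [6] u=5 | in [-1,2] | out [-4,3] | prev [-4,-1] | push {1,4}
  [7] u=6 | in [-1,2] | out [0,3] | prev ⊥ | push {}
  [8] u=7 | in ⊥ | out [0,3] | ==
  [9] u=0 | in [-4,0] | out [-4,0] | prev ⊥ | push {}
  [10] u=1 | in [-4,3] | out [-4,3] | prev [-4,-1] | push {}
  [11] u=4 | in [-4,3] | out [-4,0] | ==

Converged values:
  [0] [-4,0]
  [1] [-4,3]
  [2] [-1,2]
  [3] [-2,3]
  [4] [-4,0]
  [5] [-4,3]
  [6] [0,3]
  [7] [0,3]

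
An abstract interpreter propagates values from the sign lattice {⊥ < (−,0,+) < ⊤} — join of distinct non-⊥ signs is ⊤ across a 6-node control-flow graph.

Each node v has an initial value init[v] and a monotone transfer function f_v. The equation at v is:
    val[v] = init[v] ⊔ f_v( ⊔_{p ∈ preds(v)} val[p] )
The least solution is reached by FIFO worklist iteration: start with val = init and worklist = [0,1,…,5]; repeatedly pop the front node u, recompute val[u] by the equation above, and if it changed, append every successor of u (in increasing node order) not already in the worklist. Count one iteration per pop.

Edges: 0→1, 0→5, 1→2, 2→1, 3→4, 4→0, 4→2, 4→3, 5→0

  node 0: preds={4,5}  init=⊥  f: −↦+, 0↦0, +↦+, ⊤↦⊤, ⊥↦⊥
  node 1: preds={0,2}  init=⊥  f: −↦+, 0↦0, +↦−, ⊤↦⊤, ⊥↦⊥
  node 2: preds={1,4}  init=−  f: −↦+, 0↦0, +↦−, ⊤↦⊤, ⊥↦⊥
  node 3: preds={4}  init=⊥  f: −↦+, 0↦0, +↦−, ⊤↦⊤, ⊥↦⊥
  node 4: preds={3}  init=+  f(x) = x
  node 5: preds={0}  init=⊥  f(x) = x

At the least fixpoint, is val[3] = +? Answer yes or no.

Trace (14 dequeues):
  [1] u=0 | in + | out + | prev ⊥ | push {}
  [2] u=1 | in ⊤ | out ⊤ | prev ⊥ | push {}
  [3] u=2 | in ⊤ | out ⊤ | prev − | push {1}
  [4] u=3 | in + | out − | prev ⊥ | push {}
  [5] u=4 | in − | out ⊤ | prev + | push {0,2,3}
  [6] u=5 | in + | out + | prev ⊥ | push {}
  [7] u=1 | in ⊤ | out ⊤ | ==
  [8] u=0 | in ⊤ | out ⊤ | prev + | push {1,5}
  [9] u=2 | in ⊤ | out ⊤ | ==
  [10] u=3 | in ⊤ | out ⊤ | prev − | push {4}
  [11] u=1 | in ⊤ | out ⊤ | ==
  [12] u=5 | in ⊤ | out ⊤ | prev + | push {0}
  [13] u=4 | in ⊤ | out ⊤ | ==
  [14] u=0 | in ⊤ | out ⊤ | ==

Converged values:
  [0] ⊤
  [1] ⊤
  [2] ⊤
  [3] ⊤
  [4] ⊤
  [5] ⊤

no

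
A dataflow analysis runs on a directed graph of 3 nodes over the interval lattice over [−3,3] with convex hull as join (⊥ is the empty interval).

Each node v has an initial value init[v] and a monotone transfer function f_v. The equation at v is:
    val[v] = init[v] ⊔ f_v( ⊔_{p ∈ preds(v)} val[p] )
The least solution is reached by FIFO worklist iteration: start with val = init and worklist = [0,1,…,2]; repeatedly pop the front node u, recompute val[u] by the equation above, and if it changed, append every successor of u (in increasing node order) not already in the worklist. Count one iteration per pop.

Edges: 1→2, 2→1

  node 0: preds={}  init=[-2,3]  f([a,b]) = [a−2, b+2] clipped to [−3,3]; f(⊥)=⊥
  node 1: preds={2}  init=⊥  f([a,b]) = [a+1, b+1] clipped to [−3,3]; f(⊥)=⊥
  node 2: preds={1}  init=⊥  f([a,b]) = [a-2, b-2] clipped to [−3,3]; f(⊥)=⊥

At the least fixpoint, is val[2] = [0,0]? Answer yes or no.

Worklist (3 pops):
  #1 pop 0: in=⊥ → [-2,3] (no change)
  #2 pop 1: in=⊥ → ⊥ (no change)
  #3 pop 2: in=⊥ → ⊥ (no change)

Fixpoint:
  val[0] = [-2,3]
  val[1] = ⊥
  val[2] = ⊥

no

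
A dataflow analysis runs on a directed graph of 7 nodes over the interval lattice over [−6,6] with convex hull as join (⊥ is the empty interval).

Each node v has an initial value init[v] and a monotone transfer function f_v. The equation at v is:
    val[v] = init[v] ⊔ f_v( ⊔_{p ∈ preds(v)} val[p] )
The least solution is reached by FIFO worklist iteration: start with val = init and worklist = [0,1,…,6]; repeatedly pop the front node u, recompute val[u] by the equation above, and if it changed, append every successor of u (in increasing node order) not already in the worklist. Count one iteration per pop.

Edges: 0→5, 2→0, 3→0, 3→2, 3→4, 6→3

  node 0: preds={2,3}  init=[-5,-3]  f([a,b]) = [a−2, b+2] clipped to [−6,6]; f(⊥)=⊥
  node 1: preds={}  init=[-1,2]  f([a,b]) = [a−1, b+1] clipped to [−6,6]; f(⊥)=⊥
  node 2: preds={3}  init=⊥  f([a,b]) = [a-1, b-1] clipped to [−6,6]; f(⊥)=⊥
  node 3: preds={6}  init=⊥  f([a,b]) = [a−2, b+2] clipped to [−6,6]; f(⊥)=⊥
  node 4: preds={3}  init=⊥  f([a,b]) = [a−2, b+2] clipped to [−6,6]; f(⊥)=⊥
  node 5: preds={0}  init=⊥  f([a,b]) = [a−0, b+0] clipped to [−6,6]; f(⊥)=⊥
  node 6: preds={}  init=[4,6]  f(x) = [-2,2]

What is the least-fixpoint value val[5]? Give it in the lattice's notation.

[-6,6]

Trace (16 dequeues):
  [1] u=0 | in ⊥ | out [-5,-3] | ==
  [2] u=1 | in ⊥ | out [-1,2] | ==
  [3] u=2 | in ⊥ | out ⊥ | ==
  [4] u=3 | in [4,6] | out [2,6] | prev ⊥ | push {0,2}
  [5] u=4 | in [2,6] | out [0,6] | prev ⊥ | push {}
  [6] u=5 | in [-5,-3] | out [-5,-3] | prev ⊥ | push {}
  [7] u=6 | in ⊥ | out [-2,6] | prev [4,6] | push {3}
  [8] u=0 | in [2,6] | out [-5,6] | prev [-5,-3] | push {5}
  [9] u=2 | in [2,6] | out [1,5] | prev ⊥ | push {0}
  [10] u=3 | in [-2,6] | out [-4,6] | prev [2,6] | push {2,4}
  [11] u=5 | in [-5,6] | out [-5,6] | prev [-5,-3] | push {}
  [12] u=0 | in [-4,6] | out [-6,6] | prev [-5,6] | push {5}
  [13] u=2 | in [-4,6] | out [-5,5] | prev [1,5] | push {0}
  [14] u=4 | in [-4,6] | out [-6,6] | prev [0,6] | push {}
  [15] u=5 | in [-6,6] | out [-6,6] | prev [-5,6] | push {}
  [16] u=0 | in [-5,6] | out [-6,6] | ==

Converged values:
  [0] [-6,6]
  [1] [-1,2]
  [2] [-5,5]
  [3] [-4,6]
  [4] [-6,6]
  [5] [-6,6]
  [6] [-2,6]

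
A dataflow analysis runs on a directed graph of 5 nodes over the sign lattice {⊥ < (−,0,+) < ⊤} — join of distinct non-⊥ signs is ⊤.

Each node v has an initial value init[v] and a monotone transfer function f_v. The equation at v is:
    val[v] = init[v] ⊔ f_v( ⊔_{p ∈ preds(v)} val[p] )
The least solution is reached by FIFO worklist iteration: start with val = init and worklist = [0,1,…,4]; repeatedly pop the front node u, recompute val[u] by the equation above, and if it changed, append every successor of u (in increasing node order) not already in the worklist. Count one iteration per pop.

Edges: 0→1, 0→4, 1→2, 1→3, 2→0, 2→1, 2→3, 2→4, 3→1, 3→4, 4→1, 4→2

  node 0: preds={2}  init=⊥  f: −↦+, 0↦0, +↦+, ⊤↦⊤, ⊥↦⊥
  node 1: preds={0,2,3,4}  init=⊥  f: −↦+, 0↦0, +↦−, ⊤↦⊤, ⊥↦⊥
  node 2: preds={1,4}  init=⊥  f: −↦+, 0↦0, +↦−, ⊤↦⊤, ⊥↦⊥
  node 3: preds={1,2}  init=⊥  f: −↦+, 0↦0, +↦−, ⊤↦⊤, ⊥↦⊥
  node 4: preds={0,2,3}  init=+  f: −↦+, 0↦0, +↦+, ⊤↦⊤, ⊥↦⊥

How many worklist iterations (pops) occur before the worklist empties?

Trace (10 dequeues):
  [1] u=0 | in ⊥ | out ⊥ | ==
  [2] u=1 | in + | out − | prev ⊥ | push {}
  [3] u=2 | in ⊤ | out ⊤ | prev ⊥ | push {0,1}
  [4] u=3 | in ⊤ | out ⊤ | prev ⊥ | push {}
  [5] u=4 | in ⊤ | out ⊤ | prev + | push {2}
  [6] u=0 | in ⊤ | out ⊤ | prev ⊥ | push {4}
  [7] u=1 | in ⊤ | out ⊤ | prev − | push {3}
  [8] u=2 | in ⊤ | out ⊤ | ==
  [9] u=4 | in ⊤ | out ⊤ | ==
  [10] u=3 | in ⊤ | out ⊤ | ==

Converged values:
  [0] ⊤
  [1] ⊤
  [2] ⊤
  [3] ⊤
  [4] ⊤

10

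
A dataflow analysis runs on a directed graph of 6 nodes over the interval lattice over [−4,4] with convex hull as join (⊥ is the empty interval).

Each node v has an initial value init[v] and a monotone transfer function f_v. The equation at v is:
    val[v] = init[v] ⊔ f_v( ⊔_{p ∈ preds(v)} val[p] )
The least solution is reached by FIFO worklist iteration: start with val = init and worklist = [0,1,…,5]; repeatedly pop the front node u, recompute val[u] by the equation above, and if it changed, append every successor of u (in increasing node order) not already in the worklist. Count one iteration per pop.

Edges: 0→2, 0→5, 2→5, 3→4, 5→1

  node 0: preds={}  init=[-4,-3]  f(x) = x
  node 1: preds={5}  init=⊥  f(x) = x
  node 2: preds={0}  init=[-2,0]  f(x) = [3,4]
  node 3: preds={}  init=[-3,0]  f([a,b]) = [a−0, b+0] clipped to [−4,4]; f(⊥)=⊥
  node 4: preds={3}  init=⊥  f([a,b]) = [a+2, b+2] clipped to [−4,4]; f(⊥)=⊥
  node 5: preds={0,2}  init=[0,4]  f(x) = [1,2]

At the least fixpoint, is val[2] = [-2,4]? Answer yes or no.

Iteration log — 6 steps:
  step 1. node 0  ⊔preds=⊥  new=[-4,-3]  stable
  step 2. node 1  ⊔preds=[0,4]  new=[0,4]  old=⊥  +wl: 
  step 3. node 2  ⊔preds=[-4,-3]  new=[-2,4]  old=[-2,0]  +wl: 
  step 4. node 3  ⊔preds=⊥  new=[-3,0]  stable
  step 5. node 4  ⊔preds=[-3,0]  new=[-1,2]  old=⊥  +wl: 
  step 6. node 5  ⊔preds=[-4,4]  new=[0,4]  stable

Least fixpoint reached:
  node 0: [-4,-3]
  node 1: [0,4]
  node 2: [-2,4]
  node 3: [-3,0]
  node 4: [-1,2]
  node 5: [0,4]

yes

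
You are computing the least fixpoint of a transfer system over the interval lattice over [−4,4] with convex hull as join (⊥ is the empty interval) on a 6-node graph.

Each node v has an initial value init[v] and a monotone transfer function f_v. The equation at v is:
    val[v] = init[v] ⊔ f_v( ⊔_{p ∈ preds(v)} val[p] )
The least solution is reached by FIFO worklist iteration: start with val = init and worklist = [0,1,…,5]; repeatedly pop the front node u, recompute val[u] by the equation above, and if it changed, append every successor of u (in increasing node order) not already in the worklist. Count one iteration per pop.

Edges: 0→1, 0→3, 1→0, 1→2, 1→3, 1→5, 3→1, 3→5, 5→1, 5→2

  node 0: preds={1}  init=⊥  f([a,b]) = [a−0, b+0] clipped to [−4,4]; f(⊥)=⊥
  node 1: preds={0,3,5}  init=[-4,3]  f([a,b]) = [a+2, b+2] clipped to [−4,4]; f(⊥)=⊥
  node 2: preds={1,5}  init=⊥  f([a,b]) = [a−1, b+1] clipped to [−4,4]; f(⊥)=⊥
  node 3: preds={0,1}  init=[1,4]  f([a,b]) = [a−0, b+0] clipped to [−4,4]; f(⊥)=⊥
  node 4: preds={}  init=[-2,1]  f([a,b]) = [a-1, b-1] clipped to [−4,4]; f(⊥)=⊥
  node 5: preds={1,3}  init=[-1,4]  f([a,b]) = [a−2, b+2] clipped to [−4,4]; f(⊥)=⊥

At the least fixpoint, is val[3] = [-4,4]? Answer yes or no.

Trace (10 dequeues):
  [1] u=0 | in [-4,3] | out [-4,3] | prev ⊥ | push {}
  [2] u=1 | in [-4,4] | out [-4,4] | prev [-4,3] | push {0}
  [3] u=2 | in [-4,4] | out [-4,4] | prev ⊥ | push {}
  [4] u=3 | in [-4,4] | out [-4,4] | prev [1,4] | push {1}
  [5] u=4 | in ⊥ | out [-2,1] | ==
  [6] u=5 | in [-4,4] | out [-4,4] | prev [-1,4] | push {2}
  [7] u=0 | in [-4,4] | out [-4,4] | prev [-4,3] | push {3}
  [8] u=1 | in [-4,4] | out [-4,4] | ==
  [9] u=2 | in [-4,4] | out [-4,4] | ==
  [10] u=3 | in [-4,4] | out [-4,4] | ==

Converged values:
  [0] [-4,4]
  [1] [-4,4]
  [2] [-4,4]
  [3] [-4,4]
  [4] [-2,1]
  [5] [-4,4]

yes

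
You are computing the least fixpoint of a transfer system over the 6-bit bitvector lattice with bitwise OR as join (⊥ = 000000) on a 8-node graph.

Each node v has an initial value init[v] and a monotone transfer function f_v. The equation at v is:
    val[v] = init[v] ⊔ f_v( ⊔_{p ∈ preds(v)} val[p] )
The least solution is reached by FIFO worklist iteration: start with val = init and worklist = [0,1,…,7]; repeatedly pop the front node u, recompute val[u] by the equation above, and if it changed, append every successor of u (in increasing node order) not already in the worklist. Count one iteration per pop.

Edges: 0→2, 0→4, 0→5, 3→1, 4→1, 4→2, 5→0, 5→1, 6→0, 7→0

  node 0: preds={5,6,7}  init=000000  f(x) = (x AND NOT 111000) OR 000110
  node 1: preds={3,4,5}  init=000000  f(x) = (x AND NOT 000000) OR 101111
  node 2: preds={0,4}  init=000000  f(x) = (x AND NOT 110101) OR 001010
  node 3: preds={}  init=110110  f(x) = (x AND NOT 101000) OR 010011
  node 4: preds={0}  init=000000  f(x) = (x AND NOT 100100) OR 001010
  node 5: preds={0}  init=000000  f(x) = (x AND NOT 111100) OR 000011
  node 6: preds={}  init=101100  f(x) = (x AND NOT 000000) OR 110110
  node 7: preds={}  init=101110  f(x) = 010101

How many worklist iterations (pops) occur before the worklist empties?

Iteration log — 16 steps:
  step 1. node 0  ⊔preds=101110  new=000110  old=000000  +wl: 
  step 2. node 1  ⊔preds=110110  new=111111  old=000000  +wl: 
  step 3. node 2  ⊔preds=000110  new=001010  old=000000  +wl: 
  step 4. node 3  ⊔preds=000000  new=110111  old=110110  +wl: 1
  step 5. node 4  ⊔preds=000110  new=001010  old=000000  +wl: 2
  step 6. node 5  ⊔preds=000110  new=000011  old=000000  +wl: 0
  step 7. node 6  ⊔preds=000000  new=111110  old=101100  +wl: 
  step 8. node 7  ⊔preds=000000  new=111111  old=101110  +wl: 
  step 9. node 1  ⊔preds=111111  new=111111  stable
  step 10. node 2  ⊔preds=001110  new=001010  stable
  step 11. node 0  ⊔preds=111111  new=000111  old=000110  +wl: 2,4,5
  step 12. node 2  ⊔preds=001111  new=001010  stable
  step 13. node 4  ⊔preds=000111  new=001011  old=001010  +wl: 1,2
  step 14. node 5  ⊔preds=000111  new=000011  stable
  step 15. node 1  ⊔preds=111111  new=111111  stable
  step 16. node 2  ⊔preds=001111  new=001010  stable

Least fixpoint reached:
  node 0: 000111
  node 1: 111111
  node 2: 001010
  node 3: 110111
  node 4: 001011
  node 5: 000011
  node 6: 111110
  node 7: 111111

16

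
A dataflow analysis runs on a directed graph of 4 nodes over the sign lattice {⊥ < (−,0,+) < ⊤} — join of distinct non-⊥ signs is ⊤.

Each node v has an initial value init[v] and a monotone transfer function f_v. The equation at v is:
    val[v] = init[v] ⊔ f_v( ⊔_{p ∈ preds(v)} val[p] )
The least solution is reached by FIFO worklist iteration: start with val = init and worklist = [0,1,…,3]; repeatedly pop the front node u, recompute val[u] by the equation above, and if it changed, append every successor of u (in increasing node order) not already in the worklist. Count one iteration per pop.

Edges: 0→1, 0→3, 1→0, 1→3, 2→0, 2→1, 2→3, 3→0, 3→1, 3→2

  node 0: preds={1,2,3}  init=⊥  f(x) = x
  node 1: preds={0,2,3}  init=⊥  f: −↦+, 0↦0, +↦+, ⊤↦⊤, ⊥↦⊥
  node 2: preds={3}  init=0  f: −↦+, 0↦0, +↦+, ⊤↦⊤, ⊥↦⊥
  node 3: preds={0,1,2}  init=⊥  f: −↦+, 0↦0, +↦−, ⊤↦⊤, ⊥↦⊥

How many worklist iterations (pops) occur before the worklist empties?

Worklist (7 pops):
  #1 pop 0: in=0 → 0 (was ⊥); enqueue []
  #2 pop 1: in=0 → 0 (was ⊥); enqueue [0]
  #3 pop 2: in=⊥ → 0 (no change)
  #4 pop 3: in=0 → 0 (was ⊥); enqueue [1,2]
  #5 pop 0: in=0 → 0 (no change)
  #6 pop 1: in=0 → 0 (no change)
  #7 pop 2: in=0 → 0 (no change)

Fixpoint:
  val[0] = 0
  val[1] = 0
  val[2] = 0
  val[3] = 0

7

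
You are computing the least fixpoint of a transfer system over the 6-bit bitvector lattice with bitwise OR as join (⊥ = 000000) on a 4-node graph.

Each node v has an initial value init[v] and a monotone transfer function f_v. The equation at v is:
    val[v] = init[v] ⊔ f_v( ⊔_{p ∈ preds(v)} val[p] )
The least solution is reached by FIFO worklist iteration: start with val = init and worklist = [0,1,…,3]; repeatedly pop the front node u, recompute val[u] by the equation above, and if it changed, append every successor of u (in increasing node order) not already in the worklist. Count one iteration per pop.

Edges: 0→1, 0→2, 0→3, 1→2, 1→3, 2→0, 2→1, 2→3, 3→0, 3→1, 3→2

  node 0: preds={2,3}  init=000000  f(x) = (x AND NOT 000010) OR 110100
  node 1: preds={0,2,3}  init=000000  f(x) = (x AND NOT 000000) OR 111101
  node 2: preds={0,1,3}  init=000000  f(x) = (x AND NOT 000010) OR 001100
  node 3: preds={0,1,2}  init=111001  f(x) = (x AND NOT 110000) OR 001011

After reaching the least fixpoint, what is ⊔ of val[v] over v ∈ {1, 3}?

Iteration log — 8 steps:
  step 1. node 0  ⊔preds=111001  new=111101  old=000000  +wl: 
  step 2. node 1  ⊔preds=111101  new=111101  old=000000  +wl: 
  step 3. node 2  ⊔preds=111101  new=111101  old=000000  +wl: 0,1
  step 4. node 3  ⊔preds=111101  new=111111  old=111001  +wl: 2
  step 5. node 0  ⊔preds=111111  new=111101  stable
  step 6. node 1  ⊔preds=111111  new=111111  old=111101  +wl: 3
  step 7. node 2  ⊔preds=111111  new=111101  stable
  step 8. node 3  ⊔preds=111111  new=111111  stable

Least fixpoint reached:
  node 0: 111101
  node 1: 111111
  node 2: 111101
  node 3: 111111

111111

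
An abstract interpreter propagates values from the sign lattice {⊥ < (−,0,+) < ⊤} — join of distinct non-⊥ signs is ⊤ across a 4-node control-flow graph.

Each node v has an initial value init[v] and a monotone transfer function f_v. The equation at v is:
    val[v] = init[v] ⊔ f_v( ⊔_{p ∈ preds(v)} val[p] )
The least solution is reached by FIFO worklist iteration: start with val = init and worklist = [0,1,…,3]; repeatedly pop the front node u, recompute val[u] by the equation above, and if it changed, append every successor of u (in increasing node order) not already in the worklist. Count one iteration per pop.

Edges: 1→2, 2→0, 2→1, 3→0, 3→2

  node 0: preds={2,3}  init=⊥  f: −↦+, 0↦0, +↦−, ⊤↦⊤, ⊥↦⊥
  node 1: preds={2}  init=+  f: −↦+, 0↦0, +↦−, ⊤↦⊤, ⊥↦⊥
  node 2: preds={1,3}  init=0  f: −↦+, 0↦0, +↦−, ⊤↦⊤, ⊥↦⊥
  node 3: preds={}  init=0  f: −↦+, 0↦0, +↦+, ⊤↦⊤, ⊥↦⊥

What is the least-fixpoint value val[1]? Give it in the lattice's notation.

Iteration log — 6 steps:
  step 1. node 0  ⊔preds=0  new=0  old=⊥  +wl: 
  step 2. node 1  ⊔preds=0  new=⊤  old=+  +wl: 
  step 3. node 2  ⊔preds=⊤  new=⊤  old=0  +wl: 0,1
  step 4. node 3  ⊔preds=⊥  new=0  stable
  step 5. node 0  ⊔preds=⊤  new=⊤  old=0  +wl: 
  step 6. node 1  ⊔preds=⊤  new=⊤  stable

Least fixpoint reached:
  node 0: ⊤
  node 1: ⊤
  node 2: ⊤
  node 3: 0

⊤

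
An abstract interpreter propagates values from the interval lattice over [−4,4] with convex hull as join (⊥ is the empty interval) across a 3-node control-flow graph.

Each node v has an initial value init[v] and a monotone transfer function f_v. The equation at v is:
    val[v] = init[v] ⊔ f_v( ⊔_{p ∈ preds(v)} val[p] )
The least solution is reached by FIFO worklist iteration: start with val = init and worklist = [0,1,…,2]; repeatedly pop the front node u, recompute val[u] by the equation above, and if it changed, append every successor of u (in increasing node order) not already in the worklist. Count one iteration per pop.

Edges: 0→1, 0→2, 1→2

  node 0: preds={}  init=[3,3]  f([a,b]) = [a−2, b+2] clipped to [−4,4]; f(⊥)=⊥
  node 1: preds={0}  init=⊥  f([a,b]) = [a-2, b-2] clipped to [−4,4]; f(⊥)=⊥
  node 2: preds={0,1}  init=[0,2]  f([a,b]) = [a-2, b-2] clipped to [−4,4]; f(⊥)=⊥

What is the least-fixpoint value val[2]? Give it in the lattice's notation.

Iteration log — 3 steps:
  step 1. node 0  ⊔preds=⊥  new=[3,3]  stable
  step 2. node 1  ⊔preds=[3,3]  new=[1,1]  old=⊥  +wl: 
  step 3. node 2  ⊔preds=[1,3]  new=[-1,2]  old=[0,2]  +wl: 

Least fixpoint reached:
  node 0: [3,3]
  node 1: [1,1]
  node 2: [-1,2]

[-1,2]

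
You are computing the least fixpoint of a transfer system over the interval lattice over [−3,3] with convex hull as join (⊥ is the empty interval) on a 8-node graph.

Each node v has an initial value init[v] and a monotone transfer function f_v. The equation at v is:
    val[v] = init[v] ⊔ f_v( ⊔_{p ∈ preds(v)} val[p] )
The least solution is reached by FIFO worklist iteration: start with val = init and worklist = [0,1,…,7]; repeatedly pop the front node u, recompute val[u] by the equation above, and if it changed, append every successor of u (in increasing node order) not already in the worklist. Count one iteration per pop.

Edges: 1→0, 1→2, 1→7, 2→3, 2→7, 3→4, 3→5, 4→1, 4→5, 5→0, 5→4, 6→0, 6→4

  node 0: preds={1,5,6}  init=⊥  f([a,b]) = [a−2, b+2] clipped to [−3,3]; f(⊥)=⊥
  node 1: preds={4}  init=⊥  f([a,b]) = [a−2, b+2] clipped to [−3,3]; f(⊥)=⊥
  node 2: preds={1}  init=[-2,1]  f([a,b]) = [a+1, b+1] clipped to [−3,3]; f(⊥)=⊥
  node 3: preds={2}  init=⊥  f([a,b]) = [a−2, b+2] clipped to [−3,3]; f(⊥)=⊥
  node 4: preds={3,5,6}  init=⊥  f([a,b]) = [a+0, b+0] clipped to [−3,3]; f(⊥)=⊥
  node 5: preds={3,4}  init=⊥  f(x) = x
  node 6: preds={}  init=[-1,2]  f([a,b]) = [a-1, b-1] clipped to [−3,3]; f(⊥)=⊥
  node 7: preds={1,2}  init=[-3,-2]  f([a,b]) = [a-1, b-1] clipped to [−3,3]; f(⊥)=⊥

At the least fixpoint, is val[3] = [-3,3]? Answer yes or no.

Trace (14 dequeues):
  [1] u=0 | in [-1,2] | out [-3,3] | prev ⊥ | push {}
  [2] u=1 | in ⊥ | out ⊥ | ==
  [3] u=2 | in ⊥ | out [-2,1] | ==
  [4] u=3 | in [-2,1] | out [-3,3] | prev ⊥ | push {}
  [5] u=4 | in [-3,3] | out [-3,3] | prev ⊥ | push {1}
  [6] u=5 | in [-3,3] | out [-3,3] | prev ⊥ | push {0,4}
  [7] u=6 | in ⊥ | out [-1,2] | ==
  [8] u=7 | in [-2,1] | out [-3,0] | prev [-3,-2] | push {}
  [9] u=1 | in [-3,3] | out [-3,3] | prev ⊥ | push {2,7}
  [10] u=0 | in [-3,3] | out [-3,3] | ==
  [11] u=4 | in [-3,3] | out [-3,3] | ==
  [12] u=2 | in [-3,3] | out [-2,3] | prev [-2,1] | push {3}
  [13] u=7 | in [-3,3] | out [-3,2] | prev [-3,0] | push {}
  [14] u=3 | in [-2,3] | out [-3,3] | ==

Converged values:
  [0] [-3,3]
  [1] [-3,3]
  [2] [-2,3]
  [3] [-3,3]
  [4] [-3,3]
  [5] [-3,3]
  [6] [-1,2]
  [7] [-3,2]

yes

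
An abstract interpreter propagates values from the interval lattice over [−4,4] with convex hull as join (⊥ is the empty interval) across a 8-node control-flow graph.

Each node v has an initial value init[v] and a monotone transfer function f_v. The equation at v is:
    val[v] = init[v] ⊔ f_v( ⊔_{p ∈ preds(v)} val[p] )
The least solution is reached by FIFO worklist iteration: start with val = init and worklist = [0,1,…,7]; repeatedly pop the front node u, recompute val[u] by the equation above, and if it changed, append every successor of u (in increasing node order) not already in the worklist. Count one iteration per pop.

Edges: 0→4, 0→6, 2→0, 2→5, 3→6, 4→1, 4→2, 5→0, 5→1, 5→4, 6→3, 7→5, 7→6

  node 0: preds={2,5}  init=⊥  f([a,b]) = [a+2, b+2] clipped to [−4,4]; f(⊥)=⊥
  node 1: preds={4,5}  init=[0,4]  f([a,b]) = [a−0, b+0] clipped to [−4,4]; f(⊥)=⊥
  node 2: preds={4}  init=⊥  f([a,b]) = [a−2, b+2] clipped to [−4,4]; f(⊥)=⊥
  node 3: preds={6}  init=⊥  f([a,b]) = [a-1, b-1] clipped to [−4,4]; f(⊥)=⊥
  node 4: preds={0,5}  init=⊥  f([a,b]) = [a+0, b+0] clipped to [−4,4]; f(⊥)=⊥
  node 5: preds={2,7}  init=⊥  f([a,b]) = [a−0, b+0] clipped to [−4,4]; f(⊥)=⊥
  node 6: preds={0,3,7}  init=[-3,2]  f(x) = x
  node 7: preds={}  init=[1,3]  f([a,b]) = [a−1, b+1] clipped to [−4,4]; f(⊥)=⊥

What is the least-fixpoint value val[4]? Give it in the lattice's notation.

Trace (37 dequeues):
  [1] u=0 | in ⊥ | out ⊥ | ==
  [2] u=1 | in ⊥ | out [0,4] | ==
  [3] u=2 | in ⊥ | out ⊥ | ==
  [4] u=3 | in [-3,2] | out [-4,1] | prev ⊥ | push {}
  [5] u=4 | in ⊥ | out ⊥ | ==
  [6] u=5 | in [1,3] | out [1,3] | prev ⊥ | push {0,1,4}
  [7] u=6 | in [-4,3] | out [-4,3] | prev [-3,2] | push {3}
  [8] u=7 | in ⊥ | out [1,3] | ==
  [9] u=0 | in [1,3] | out [3,4] | prev ⊥ | push {6}
  [10] u=1 | in [1,3] | out [0,4] | ==
  [11] u=4 | in [1,4] | out [1,4] | prev ⊥ | push {1,2}
  [12] u=3 | in [-4,3] | out [-4,2] | prev [-4,1] | push {}
  [13] u=6 | in [-4,4] | out [-4,4] | prev [-4,3] | push {3}
  [14] u=1 | in [1,4] | out [0,4] | ==
  [15] u=2 | in [1,4] | out [-1,4] | prev ⊥ | push {0,5}
  [16] u=3 | in [-4,4] | out [-4,3] | prev [-4,2] | push {6}
  [17] u=0 | in [-1,4] | out [1,4] | prev [3,4] | push {4}
  [18] u=5 | in [-1,4] | out [-1,4] | prev [1,3] | push {0,1}
  [19] u=6 | in [-4,4] | out [-4,4] | ==
  [20] u=4 | in [-1,4] | out [-1,4] | prev [1,4] | push {2}
  [21] u=0 | in [-1,4] | out [1,4] | ==
  [22] u=1 | in [-1,4] | out [-1,4] | prev [0,4] | push {}
  [23] u=2 | in [-1,4] | out [-3,4] | prev [-1,4] | push {0,5}
  [24] u=0 | in [-3,4] | out [-1,4] | prev [1,4] | push {4,6}
  [25] u=5 | in [-3,4] | out [-3,4] | prev [-1,4] | push {0,1}
  [26] u=4 | in [-3,4] | out [-3,4] | prev [-1,4] | push {2}
  [27] u=6 | in [-4,4] | out [-4,4] | ==
  [28] u=0 | in [-3,4] | out [-1,4] | ==
  [29] u=1 | in [-3,4] | out [-3,4] | prev [-1,4] | push {}
  [30] u=2 | in [-3,4] | out [-4,4] | prev [-3,4] | push {0,5}
  [31] u=0 | in [-4,4] | out [-2,4] | prev [-1,4] | push {4,6}
  [32] u=5 | in [-4,4] | out [-4,4] | prev [-3,4] | push {0,1}
  [33] u=4 | in [-4,4] | out [-4,4] | prev [-3,4] | push {2}
  [34] u=6 | in [-4,4] | out [-4,4] | ==
  [35] u=0 | in [-4,4] | out [-2,4] | ==
  [36] u=1 | in [-4,4] | out [-4,4] | prev [-3,4] | push {}
  [37] u=2 | in [-4,4] | out [-4,4] | ==

Converged values:
  [0] [-2,4]
  [1] [-4,4]
  [2] [-4,4]
  [3] [-4,3]
  [4] [-4,4]
  [5] [-4,4]
  [6] [-4,4]
  [7] [1,3]

[-4,4]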